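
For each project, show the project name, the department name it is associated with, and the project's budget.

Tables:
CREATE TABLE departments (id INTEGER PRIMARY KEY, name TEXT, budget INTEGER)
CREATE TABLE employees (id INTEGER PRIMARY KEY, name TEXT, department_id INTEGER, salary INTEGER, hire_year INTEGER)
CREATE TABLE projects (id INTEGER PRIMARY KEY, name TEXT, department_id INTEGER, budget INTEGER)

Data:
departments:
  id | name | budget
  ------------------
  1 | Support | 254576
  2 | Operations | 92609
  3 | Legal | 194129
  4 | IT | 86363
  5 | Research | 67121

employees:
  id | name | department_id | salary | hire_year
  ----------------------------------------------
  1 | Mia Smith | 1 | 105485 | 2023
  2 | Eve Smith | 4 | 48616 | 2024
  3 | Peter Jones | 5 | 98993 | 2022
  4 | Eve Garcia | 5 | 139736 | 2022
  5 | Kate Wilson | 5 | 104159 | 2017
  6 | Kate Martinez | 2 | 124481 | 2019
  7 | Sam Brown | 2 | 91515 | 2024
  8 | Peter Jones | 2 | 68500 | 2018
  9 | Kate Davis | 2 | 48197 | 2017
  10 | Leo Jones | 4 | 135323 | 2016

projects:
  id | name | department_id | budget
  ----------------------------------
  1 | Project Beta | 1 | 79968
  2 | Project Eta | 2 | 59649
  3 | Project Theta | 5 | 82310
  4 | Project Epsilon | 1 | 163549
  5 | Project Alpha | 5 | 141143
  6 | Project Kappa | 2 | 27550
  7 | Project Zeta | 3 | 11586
SELECT c.name, p.name AS department, c.budget FROM projects c JOIN departments p ON c.department_id = p.id

Execution result:
name | department | budget
Project Beta | Support | 79968
Project Eta | Operations | 59649
Project Theta | Research | 82310
Project Epsilon | Support | 163549
Project Alpha | Research | 141143
Project Kappa | Operations | 27550
Project Zeta | Legal | 11586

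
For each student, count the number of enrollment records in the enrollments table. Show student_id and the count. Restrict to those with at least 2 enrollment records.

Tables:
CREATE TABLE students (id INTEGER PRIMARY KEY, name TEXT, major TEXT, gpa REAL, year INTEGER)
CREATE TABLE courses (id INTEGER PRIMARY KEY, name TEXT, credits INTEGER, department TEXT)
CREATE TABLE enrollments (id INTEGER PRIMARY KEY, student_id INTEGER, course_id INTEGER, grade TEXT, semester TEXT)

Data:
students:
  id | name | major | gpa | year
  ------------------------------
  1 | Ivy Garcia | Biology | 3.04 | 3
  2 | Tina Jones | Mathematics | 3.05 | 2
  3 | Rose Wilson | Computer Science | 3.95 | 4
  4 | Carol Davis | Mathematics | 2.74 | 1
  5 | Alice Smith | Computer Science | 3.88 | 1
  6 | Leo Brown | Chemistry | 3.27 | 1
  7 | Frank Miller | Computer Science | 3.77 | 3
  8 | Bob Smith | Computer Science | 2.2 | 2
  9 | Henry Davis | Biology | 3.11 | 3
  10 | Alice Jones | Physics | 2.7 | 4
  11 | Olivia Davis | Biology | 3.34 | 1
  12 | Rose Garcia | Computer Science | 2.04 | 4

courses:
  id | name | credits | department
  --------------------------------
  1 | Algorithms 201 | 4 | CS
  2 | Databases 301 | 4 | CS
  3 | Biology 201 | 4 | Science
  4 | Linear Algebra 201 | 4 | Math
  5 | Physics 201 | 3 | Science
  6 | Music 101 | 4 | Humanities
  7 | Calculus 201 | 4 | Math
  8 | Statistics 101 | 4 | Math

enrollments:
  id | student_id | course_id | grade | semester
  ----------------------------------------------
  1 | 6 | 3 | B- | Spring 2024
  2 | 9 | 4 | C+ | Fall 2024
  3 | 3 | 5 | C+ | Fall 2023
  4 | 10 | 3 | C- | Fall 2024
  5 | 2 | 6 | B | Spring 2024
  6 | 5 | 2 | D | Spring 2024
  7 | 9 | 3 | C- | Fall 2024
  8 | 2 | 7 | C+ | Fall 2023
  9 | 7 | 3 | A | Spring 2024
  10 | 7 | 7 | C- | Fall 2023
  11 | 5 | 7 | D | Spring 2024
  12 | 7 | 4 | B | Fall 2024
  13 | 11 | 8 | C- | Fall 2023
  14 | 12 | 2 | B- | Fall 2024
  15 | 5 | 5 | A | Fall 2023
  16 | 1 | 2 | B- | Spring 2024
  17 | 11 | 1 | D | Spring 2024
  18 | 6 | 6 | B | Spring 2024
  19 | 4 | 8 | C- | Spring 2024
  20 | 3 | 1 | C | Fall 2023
SELECT student_id, COUNT(*) AS enrollment_count FROM enrollments GROUP BY student_id HAVING COUNT(*) >= 2

Execution result:
student_id | enrollment_count
2 | 2
3 | 2
5 | 3
6 | 2
7 | 3
9 | 2
11 | 2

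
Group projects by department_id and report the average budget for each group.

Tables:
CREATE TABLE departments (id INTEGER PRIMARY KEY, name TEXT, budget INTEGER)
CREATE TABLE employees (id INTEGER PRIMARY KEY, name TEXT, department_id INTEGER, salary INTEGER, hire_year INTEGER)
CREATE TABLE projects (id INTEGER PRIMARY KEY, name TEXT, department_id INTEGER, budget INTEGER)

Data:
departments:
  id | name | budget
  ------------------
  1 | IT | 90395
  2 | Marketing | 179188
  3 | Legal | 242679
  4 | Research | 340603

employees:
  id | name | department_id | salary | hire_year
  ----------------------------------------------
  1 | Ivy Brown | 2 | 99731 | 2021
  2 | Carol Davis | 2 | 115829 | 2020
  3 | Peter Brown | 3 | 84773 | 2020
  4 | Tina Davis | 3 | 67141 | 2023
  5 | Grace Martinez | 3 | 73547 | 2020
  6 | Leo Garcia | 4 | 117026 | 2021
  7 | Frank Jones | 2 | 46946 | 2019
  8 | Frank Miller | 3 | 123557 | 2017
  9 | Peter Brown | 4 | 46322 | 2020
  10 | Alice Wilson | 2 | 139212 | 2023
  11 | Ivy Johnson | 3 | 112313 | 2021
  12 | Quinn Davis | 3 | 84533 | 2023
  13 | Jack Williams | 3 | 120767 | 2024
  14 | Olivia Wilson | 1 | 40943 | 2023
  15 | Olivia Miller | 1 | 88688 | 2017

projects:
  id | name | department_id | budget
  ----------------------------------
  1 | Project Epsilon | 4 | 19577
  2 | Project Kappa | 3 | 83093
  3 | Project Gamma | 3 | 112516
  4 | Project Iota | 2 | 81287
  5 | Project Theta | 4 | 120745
SELECT department_id, AVG(budget) AS avg_budget FROM projects GROUP BY department_id

Execution result:
department_id | avg_budget
2 | 81287.00
3 | 97804.50
4 | 70161.00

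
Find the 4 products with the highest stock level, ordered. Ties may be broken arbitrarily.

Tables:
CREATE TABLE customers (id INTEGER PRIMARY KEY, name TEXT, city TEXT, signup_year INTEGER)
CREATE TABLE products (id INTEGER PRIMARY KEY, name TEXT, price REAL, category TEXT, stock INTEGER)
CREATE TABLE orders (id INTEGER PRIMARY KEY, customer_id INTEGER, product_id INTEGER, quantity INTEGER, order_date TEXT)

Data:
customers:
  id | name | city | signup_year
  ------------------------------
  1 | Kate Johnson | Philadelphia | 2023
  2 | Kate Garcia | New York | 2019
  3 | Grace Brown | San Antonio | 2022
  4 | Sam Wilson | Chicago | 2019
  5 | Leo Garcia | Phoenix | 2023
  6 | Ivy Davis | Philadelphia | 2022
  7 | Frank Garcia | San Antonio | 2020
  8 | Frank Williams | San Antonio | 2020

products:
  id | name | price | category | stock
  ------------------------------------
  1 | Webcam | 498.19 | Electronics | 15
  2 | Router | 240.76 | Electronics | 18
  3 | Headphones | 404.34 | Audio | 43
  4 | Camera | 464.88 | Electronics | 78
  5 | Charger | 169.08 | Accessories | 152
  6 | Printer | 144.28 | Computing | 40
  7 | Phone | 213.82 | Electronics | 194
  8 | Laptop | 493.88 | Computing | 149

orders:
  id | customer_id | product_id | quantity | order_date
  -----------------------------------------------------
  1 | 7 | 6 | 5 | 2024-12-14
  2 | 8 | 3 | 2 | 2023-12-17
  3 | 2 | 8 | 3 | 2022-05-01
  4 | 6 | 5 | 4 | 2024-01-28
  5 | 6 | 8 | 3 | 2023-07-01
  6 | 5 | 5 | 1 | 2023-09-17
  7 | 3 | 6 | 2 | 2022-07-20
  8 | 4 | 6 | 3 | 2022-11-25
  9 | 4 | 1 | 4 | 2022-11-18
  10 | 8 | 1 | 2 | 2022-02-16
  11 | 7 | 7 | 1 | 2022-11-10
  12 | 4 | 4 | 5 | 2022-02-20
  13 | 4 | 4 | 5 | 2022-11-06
SELECT name, stock FROM products ORDER BY stock DESC LIMIT 4

Execution result:
name | stock
Phone | 194
Charger | 152
Laptop | 149
Camera | 78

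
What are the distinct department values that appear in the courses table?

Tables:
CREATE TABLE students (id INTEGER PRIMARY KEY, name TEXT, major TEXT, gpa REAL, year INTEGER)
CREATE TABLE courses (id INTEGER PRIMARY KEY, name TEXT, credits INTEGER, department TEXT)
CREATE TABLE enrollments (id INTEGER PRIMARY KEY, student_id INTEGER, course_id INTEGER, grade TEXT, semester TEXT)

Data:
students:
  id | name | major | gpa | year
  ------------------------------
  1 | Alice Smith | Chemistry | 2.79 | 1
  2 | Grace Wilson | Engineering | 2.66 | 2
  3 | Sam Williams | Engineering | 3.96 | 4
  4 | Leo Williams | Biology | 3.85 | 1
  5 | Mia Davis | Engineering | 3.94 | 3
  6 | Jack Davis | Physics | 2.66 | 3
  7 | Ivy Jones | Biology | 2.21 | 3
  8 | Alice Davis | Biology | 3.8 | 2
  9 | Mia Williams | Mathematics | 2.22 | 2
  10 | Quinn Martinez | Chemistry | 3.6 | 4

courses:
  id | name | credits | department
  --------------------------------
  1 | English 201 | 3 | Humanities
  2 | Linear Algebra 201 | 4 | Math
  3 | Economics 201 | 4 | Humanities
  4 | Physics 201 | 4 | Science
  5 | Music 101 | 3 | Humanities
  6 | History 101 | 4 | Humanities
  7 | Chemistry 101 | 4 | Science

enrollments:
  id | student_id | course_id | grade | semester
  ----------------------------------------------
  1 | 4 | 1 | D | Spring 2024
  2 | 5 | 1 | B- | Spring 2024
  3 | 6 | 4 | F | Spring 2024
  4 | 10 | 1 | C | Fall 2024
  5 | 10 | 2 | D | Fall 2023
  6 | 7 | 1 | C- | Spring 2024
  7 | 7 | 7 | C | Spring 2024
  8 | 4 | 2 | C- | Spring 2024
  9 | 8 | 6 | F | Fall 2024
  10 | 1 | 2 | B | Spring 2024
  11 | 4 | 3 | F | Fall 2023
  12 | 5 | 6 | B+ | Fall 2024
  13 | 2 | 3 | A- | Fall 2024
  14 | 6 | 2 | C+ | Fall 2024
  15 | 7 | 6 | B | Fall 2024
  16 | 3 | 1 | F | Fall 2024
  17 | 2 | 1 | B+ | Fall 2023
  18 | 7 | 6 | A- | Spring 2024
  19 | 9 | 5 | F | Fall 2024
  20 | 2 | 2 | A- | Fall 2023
SELECT DISTINCT department FROM courses

Execution result:
department
Humanities
Math
Science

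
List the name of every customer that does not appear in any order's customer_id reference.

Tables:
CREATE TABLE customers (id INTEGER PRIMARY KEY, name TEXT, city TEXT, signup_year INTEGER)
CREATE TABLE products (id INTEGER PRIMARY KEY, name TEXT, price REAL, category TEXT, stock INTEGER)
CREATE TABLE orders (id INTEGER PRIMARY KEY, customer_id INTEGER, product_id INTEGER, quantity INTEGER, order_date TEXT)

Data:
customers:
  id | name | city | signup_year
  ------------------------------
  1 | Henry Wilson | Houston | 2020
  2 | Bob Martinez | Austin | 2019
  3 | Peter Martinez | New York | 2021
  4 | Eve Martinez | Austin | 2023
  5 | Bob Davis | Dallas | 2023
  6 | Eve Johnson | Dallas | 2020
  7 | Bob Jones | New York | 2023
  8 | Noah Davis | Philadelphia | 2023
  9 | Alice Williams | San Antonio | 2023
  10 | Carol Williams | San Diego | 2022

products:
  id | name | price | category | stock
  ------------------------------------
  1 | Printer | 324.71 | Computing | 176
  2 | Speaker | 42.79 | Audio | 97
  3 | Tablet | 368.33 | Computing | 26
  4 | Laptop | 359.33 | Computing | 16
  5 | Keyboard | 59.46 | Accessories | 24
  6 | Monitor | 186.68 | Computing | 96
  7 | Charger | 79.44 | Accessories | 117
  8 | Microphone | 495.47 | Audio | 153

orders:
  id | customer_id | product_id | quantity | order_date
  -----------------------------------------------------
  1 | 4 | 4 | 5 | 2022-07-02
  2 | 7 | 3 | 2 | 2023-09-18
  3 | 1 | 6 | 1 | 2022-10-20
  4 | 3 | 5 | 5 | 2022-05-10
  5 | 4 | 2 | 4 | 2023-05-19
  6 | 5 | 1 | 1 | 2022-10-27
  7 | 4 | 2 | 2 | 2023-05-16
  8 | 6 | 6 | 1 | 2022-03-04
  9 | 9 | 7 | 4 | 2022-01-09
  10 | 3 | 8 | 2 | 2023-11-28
SELECT p.name FROM customers p LEFT JOIN orders c ON c.customer_id = p.id WHERE c.id IS NULL

Execution result:
name
Bob Martinez
Noah Davis
Carol Williams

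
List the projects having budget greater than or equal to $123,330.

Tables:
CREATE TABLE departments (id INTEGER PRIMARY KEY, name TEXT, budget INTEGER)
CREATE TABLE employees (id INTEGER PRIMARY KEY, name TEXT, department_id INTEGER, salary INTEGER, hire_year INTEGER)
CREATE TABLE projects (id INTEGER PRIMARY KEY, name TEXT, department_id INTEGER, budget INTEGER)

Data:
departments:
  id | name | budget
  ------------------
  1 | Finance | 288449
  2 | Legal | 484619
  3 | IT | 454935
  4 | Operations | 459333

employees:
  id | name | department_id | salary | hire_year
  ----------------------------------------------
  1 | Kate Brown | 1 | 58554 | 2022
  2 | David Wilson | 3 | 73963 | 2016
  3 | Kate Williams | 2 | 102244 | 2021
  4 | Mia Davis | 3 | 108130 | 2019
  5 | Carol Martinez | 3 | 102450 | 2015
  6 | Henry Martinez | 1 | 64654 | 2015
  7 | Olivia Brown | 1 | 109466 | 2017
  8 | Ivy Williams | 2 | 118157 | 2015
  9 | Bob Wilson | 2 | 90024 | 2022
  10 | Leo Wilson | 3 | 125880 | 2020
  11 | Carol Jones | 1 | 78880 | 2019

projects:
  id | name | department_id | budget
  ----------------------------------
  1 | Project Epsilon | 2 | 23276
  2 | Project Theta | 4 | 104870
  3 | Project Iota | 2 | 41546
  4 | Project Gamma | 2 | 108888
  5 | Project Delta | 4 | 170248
SELECT name, budget FROM projects WHERE budget >= 123330

Execution result:
name | budget
Project Delta | 170248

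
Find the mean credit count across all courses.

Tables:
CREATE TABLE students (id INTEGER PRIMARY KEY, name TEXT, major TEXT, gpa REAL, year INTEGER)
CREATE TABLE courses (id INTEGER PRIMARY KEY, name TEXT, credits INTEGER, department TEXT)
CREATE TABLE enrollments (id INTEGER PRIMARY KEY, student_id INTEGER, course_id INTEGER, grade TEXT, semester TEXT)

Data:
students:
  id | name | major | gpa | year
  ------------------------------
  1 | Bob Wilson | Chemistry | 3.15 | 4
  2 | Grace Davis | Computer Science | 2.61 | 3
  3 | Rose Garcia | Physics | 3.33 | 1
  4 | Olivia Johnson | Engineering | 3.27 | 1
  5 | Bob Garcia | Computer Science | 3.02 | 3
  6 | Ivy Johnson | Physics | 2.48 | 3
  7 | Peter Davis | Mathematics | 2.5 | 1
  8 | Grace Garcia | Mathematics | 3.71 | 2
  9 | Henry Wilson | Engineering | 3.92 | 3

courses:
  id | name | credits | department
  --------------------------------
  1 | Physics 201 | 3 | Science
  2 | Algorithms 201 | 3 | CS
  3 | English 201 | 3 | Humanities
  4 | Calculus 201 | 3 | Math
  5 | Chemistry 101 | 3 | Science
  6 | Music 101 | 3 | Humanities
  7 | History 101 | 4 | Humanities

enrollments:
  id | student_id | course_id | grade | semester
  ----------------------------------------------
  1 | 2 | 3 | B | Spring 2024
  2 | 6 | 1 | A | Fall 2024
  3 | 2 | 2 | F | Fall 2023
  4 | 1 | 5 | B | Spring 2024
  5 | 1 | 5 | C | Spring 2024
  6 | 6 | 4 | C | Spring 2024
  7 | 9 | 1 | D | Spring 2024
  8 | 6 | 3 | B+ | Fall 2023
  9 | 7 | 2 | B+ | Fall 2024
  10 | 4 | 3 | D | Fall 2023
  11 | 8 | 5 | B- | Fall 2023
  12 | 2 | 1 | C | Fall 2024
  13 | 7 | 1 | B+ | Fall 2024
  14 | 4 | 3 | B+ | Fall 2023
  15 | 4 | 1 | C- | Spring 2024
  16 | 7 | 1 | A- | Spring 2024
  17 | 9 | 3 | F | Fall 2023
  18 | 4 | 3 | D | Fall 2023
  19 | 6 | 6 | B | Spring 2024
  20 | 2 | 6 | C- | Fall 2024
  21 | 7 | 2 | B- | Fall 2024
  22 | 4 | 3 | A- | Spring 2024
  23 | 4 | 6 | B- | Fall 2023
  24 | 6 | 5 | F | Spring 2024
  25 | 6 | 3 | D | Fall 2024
SELECT AVG(credits) FROM courses

Execution result:
3.14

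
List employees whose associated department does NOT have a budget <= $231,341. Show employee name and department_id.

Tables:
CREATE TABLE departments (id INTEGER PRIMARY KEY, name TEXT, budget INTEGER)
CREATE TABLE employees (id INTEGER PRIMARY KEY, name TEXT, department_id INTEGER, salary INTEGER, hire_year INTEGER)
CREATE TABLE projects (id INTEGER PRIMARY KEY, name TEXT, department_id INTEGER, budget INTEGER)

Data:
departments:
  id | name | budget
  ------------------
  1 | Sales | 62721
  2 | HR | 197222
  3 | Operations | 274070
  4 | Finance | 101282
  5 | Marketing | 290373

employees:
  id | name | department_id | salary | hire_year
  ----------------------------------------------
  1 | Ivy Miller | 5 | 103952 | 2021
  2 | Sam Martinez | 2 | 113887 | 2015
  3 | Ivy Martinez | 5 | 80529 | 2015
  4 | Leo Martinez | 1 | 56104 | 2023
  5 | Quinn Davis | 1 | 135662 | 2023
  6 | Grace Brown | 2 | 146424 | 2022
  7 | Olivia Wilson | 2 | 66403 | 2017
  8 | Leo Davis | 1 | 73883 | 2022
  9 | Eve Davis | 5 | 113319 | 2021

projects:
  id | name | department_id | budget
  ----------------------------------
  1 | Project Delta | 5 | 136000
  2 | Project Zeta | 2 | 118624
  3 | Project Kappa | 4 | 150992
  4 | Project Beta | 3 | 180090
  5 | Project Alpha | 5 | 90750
SELECT name, department_id FROM employees WHERE department_id NOT IN (SELECT id FROM departments WHERE budget <= 231341)

Execution result:
name | department_id
Ivy Miller | 5
Ivy Martinez | 5
Eve Davis | 5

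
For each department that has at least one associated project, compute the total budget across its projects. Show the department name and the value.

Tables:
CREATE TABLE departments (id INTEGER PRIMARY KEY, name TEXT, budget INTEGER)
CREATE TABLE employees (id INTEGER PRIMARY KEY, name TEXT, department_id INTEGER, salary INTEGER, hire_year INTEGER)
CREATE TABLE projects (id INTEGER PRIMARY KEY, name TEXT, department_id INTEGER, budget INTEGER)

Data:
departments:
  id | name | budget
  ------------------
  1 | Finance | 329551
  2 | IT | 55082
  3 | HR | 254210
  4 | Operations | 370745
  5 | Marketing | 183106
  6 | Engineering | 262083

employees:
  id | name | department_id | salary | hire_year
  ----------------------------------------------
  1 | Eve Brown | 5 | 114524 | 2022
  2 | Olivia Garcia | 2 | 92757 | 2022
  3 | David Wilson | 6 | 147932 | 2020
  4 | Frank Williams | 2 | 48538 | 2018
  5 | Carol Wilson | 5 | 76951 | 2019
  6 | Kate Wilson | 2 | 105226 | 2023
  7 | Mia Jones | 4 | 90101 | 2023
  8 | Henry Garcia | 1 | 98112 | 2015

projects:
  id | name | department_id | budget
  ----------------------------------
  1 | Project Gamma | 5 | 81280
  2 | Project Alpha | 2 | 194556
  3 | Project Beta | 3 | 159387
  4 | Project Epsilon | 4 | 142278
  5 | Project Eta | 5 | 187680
SELECT p.name, SUM(c.budget) AS sum_budget FROM projects c JOIN departments p ON c.department_id = p.id GROUP BY p.id, p.name

Execution result:
name | sum_budget
IT | 194556
HR | 159387
Operations | 142278
Marketing | 268960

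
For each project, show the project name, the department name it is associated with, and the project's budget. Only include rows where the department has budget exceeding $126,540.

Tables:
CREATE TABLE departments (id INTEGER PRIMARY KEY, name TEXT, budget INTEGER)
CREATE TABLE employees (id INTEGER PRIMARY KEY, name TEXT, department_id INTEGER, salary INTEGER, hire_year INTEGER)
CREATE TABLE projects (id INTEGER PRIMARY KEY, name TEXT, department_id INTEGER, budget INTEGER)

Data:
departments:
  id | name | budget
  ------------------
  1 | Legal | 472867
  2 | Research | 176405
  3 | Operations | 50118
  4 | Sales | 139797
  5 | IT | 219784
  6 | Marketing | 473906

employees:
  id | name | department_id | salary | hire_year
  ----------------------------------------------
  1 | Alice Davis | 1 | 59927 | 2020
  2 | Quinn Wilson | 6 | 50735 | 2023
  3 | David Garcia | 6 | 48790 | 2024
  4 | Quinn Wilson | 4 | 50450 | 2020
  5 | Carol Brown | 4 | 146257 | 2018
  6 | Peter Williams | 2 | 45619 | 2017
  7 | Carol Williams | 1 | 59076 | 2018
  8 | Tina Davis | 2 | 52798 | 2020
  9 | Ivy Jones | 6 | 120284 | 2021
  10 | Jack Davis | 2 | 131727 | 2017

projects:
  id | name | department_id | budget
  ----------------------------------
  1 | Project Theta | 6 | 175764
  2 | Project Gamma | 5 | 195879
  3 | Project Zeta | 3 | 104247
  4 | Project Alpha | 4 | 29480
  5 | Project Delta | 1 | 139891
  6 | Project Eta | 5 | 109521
SELECT c.name, p.name AS department, c.budget FROM projects c JOIN departments p ON c.department_id = p.id WHERE p.budget > 126540

Execution result:
name | department | budget
Project Theta | Marketing | 175764
Project Gamma | IT | 195879
Project Alpha | Sales | 29480
Project Delta | Legal | 139891
Project Eta | IT | 109521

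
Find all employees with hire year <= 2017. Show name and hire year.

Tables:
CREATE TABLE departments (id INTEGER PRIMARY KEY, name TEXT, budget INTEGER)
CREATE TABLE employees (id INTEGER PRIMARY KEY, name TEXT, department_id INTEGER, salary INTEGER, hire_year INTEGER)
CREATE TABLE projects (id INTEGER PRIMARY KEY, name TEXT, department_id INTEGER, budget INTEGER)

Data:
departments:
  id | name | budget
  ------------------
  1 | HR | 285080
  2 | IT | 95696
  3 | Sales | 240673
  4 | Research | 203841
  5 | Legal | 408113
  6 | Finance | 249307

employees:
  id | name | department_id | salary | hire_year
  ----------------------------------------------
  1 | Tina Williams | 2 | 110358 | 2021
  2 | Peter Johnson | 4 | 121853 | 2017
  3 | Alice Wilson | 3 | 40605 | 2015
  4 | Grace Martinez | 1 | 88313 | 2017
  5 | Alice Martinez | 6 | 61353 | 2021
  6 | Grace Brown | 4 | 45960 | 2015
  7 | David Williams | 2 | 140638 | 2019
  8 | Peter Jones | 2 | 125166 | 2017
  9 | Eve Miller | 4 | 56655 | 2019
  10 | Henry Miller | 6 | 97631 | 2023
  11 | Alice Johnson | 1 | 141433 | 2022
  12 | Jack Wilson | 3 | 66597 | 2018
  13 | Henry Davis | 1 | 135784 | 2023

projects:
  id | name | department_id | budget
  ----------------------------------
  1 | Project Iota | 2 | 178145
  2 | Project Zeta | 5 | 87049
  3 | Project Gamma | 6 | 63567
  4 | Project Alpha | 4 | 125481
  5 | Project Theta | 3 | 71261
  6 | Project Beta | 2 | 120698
SELECT name, hire_year FROM employees WHERE hire_year <= 2017

Execution result:
name | hire_year
Peter Johnson | 2017
Alice Wilson | 2015
Grace Martinez | 2017
Grace Brown | 2015
Peter Jones | 2017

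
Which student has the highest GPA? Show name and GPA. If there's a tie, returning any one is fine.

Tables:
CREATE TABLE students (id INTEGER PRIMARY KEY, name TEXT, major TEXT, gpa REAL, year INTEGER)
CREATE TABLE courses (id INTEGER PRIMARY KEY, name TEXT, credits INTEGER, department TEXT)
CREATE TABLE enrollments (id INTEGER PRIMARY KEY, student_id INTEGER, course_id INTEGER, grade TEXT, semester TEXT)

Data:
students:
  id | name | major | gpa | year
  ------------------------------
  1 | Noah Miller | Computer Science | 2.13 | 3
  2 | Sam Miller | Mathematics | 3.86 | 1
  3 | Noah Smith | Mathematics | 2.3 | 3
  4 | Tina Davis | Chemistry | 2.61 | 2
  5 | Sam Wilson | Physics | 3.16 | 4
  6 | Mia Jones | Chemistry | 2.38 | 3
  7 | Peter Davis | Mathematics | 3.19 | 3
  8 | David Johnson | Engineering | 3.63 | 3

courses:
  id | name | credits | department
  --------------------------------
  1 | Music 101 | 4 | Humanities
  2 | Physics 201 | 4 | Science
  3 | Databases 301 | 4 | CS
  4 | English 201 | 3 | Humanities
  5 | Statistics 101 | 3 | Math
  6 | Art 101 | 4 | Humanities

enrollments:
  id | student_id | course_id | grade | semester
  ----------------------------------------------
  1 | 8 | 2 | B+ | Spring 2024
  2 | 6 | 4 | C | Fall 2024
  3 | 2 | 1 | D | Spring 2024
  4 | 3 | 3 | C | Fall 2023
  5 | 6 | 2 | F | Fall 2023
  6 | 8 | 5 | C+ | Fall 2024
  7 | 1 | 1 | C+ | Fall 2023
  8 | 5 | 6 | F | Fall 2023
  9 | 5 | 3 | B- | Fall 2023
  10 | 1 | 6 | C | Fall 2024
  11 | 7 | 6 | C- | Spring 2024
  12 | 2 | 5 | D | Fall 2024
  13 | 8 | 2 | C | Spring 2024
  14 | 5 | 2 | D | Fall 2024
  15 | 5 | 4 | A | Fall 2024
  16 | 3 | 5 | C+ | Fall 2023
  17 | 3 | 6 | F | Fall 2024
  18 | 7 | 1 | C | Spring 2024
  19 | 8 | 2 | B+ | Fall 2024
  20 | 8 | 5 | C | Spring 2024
SELECT name, gpa FROM students ORDER BY gpa DESC LIMIT 1

Execution result:
name | gpa
Sam Miller | 3.86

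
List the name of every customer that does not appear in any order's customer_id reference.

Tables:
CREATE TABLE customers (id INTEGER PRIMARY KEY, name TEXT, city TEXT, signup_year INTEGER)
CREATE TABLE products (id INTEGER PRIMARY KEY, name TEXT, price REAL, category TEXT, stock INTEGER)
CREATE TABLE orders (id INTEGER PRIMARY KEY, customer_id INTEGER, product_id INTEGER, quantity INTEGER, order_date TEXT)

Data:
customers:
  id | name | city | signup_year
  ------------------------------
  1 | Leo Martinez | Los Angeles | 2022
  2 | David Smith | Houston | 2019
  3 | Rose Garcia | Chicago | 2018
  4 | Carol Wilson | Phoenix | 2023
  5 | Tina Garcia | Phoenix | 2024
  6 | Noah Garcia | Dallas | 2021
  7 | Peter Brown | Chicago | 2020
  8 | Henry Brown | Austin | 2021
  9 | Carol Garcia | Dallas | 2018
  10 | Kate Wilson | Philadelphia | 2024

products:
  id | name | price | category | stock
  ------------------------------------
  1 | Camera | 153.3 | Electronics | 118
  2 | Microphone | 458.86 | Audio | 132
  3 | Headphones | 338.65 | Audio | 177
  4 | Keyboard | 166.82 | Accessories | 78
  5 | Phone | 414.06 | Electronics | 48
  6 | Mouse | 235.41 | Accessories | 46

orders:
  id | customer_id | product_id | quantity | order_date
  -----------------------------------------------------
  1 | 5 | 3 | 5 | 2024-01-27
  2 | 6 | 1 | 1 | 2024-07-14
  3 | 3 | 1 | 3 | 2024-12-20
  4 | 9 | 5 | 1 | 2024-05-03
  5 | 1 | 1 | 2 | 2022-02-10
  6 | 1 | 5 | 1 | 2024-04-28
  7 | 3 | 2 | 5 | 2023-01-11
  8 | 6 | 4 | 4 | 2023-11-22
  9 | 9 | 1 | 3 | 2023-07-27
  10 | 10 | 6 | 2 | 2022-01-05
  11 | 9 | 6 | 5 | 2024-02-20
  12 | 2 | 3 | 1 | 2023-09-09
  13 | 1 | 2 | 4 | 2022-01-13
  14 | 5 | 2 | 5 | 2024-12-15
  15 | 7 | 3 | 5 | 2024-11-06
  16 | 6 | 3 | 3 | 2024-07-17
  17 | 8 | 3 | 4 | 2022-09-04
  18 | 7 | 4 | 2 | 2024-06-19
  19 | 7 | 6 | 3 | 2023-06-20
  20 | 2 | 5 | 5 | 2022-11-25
SELECT p.name FROM customers p LEFT JOIN orders c ON c.customer_id = p.id WHERE c.id IS NULL

Execution result:
Carol Wilson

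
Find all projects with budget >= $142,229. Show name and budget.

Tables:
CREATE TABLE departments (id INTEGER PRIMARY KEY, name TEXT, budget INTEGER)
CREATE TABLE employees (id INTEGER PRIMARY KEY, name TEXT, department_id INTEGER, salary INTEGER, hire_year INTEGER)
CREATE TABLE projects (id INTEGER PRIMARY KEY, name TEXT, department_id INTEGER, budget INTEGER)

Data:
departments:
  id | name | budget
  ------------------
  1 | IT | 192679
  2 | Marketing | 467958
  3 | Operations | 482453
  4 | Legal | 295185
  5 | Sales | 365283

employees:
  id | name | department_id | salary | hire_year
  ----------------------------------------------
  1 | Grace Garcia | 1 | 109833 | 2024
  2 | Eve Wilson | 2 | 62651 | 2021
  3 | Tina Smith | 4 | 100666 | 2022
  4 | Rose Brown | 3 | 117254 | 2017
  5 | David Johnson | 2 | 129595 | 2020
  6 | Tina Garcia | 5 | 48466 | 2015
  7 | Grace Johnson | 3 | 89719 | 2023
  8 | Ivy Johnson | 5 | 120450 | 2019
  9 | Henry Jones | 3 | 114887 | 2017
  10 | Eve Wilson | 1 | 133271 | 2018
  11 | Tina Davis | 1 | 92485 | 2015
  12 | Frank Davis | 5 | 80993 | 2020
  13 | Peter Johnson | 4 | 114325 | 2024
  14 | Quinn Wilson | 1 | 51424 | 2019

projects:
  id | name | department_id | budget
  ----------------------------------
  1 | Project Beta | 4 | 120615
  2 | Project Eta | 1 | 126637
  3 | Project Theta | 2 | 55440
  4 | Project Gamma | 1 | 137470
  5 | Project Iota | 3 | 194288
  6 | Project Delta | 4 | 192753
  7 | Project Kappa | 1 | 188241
SELECT name, budget FROM projects WHERE budget >= 142229

Execution result:
name | budget
Project Iota | 194288
Project Delta | 192753
Project Kappa | 188241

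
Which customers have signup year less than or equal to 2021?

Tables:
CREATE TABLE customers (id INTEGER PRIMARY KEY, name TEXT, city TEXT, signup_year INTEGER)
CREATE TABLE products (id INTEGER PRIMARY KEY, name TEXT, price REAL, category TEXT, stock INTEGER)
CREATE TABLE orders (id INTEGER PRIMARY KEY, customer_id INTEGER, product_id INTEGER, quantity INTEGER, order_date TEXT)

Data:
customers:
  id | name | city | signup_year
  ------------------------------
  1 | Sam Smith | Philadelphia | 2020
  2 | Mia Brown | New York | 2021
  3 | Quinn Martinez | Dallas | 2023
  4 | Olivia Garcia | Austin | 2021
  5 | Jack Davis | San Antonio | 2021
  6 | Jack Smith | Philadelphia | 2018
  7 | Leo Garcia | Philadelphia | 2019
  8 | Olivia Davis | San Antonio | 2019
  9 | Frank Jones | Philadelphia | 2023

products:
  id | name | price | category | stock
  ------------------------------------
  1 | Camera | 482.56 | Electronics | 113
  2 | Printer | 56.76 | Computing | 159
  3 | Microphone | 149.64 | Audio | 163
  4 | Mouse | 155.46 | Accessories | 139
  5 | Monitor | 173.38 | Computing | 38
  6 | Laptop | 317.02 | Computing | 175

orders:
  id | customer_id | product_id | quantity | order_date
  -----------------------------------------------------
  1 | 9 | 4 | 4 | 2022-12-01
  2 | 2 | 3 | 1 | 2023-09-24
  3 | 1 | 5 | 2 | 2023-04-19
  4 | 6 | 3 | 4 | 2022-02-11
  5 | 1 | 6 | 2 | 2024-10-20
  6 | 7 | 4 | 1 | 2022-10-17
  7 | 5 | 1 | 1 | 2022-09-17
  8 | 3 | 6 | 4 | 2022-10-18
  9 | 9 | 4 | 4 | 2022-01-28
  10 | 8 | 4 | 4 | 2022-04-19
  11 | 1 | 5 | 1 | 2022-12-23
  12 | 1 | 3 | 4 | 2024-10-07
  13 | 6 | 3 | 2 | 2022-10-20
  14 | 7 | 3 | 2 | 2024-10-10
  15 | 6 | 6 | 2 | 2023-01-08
SELECT name, signup_year FROM customers WHERE signup_year <= 2021

Execution result:
name | signup_year
Sam Smith | 2020
Mia Brown | 2021
Olivia Garcia | 2021
Jack Davis | 2021
Jack Smith | 2018
Leo Garcia | 2019
Olivia Davis | 2019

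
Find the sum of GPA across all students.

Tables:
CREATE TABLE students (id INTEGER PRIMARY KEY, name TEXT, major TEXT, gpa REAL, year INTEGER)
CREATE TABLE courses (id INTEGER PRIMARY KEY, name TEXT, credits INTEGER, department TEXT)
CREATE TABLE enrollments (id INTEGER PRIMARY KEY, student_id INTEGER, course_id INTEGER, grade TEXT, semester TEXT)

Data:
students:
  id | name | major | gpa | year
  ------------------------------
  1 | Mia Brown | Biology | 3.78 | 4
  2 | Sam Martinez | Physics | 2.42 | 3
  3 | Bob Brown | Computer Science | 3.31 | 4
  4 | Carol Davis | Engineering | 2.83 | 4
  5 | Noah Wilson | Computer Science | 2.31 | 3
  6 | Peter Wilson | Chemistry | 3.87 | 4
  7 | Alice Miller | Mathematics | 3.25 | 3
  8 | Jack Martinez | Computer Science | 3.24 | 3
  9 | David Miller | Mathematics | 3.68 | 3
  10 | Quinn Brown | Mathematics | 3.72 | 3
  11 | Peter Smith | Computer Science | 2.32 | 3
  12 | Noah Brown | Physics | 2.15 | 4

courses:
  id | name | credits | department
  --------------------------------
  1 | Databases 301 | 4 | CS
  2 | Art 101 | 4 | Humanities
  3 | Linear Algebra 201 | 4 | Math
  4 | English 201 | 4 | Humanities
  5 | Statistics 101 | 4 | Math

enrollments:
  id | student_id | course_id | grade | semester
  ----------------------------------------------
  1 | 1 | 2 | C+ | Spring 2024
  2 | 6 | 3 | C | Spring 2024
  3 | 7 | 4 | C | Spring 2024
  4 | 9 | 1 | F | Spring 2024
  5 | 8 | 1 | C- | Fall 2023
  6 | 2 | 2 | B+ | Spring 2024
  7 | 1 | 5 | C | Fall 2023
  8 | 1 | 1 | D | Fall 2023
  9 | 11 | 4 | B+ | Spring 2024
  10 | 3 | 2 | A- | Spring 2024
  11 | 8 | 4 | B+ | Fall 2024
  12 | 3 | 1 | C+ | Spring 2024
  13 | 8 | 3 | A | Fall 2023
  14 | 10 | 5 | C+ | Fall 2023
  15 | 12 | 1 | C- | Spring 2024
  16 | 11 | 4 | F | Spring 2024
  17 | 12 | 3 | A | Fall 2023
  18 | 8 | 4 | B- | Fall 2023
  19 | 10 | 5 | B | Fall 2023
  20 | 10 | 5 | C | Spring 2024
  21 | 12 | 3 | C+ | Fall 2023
SELECT SUM(gpa) FROM students

Execution result:
36.88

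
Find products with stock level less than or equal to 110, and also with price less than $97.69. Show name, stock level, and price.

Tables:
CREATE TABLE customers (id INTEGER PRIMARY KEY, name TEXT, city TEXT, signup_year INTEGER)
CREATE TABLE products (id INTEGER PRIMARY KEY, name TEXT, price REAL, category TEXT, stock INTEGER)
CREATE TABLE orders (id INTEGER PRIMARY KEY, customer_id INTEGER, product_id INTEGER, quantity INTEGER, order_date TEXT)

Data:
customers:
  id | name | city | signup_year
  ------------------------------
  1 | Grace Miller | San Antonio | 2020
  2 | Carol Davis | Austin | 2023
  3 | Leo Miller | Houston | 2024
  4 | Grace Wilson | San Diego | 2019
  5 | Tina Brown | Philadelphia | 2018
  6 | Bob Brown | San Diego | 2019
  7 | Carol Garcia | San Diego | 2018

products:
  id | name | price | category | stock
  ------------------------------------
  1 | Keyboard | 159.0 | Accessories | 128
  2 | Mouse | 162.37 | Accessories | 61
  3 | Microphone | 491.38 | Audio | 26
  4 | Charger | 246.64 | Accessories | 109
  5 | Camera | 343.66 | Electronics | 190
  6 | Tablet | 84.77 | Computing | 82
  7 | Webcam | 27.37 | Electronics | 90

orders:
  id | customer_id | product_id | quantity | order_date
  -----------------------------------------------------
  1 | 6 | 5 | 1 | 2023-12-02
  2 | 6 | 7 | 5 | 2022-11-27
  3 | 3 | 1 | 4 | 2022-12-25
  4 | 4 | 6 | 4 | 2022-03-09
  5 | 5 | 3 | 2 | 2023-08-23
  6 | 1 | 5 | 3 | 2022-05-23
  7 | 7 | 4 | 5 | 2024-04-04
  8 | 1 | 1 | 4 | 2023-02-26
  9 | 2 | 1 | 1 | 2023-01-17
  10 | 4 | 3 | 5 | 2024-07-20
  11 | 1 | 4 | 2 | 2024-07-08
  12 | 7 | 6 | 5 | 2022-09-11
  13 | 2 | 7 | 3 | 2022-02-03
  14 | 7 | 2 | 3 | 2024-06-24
SELECT name, stock, price FROM products WHERE stock <= 110 AND price < 97.69

Execution result:
name | stock | price
Tablet | 82 | 84.77
Webcam | 90 | 27.37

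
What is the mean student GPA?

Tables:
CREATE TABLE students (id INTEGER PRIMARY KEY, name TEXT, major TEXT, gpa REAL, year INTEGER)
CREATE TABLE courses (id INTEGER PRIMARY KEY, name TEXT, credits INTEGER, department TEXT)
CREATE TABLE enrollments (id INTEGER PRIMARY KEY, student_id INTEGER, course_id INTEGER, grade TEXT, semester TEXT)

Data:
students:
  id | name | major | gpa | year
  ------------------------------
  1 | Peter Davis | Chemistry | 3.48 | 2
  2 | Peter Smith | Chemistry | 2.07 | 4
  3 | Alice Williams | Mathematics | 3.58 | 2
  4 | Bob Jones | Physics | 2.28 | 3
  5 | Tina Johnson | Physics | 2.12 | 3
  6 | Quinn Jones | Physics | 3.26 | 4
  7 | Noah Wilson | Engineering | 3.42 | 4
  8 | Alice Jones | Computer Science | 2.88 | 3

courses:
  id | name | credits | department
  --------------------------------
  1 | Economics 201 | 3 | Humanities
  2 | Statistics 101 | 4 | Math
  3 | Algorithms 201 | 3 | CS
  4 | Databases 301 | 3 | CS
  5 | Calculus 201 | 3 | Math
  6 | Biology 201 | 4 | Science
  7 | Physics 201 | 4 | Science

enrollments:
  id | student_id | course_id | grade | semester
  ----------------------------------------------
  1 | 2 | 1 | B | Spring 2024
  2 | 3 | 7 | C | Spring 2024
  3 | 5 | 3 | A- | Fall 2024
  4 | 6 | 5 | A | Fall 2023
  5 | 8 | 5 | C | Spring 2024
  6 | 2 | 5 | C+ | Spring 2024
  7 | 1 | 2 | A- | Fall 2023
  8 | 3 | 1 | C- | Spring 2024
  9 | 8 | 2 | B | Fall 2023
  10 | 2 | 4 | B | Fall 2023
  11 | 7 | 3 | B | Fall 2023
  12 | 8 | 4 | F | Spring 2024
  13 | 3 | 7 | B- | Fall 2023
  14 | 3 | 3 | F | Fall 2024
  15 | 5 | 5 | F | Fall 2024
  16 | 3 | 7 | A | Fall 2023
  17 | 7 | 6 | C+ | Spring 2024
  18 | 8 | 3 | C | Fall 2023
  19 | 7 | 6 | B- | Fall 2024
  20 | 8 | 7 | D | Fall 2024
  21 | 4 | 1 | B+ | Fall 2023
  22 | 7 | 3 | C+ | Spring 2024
SELECT AVG(gpa) FROM students

Execution result:
2.89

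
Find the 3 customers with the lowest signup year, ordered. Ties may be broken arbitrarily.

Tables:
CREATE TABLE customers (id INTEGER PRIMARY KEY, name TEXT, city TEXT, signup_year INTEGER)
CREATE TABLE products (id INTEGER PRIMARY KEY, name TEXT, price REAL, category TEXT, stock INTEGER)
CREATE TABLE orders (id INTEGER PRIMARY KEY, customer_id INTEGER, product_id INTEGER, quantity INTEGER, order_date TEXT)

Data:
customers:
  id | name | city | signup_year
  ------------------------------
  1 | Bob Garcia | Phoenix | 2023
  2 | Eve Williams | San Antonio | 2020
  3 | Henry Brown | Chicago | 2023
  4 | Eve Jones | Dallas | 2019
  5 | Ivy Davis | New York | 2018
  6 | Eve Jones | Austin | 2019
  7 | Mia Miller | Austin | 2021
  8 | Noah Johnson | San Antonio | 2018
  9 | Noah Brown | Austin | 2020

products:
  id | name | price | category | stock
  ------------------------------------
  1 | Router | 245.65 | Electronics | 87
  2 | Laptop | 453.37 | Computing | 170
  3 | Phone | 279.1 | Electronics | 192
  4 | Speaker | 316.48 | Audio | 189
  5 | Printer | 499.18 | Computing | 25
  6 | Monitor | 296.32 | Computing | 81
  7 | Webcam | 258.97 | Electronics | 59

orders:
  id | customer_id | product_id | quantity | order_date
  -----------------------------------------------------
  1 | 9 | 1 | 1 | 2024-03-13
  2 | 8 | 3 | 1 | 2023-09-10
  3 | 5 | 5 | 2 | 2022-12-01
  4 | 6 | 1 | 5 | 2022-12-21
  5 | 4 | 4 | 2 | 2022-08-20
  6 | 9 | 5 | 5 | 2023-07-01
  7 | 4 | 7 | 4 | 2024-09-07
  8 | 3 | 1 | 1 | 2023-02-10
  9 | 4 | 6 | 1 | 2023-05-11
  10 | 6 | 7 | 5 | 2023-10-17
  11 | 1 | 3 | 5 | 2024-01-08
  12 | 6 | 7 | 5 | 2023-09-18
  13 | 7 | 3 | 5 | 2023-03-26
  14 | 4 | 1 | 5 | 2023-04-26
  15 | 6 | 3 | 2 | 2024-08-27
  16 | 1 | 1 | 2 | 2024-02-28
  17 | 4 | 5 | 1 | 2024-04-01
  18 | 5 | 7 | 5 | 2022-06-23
SELECT name, signup_year FROM customers ORDER BY signup_year ASC LIMIT 3

Execution result:
name | signup_year
Ivy Davis | 2018
Noah Johnson | 2018
Eve Jones | 2019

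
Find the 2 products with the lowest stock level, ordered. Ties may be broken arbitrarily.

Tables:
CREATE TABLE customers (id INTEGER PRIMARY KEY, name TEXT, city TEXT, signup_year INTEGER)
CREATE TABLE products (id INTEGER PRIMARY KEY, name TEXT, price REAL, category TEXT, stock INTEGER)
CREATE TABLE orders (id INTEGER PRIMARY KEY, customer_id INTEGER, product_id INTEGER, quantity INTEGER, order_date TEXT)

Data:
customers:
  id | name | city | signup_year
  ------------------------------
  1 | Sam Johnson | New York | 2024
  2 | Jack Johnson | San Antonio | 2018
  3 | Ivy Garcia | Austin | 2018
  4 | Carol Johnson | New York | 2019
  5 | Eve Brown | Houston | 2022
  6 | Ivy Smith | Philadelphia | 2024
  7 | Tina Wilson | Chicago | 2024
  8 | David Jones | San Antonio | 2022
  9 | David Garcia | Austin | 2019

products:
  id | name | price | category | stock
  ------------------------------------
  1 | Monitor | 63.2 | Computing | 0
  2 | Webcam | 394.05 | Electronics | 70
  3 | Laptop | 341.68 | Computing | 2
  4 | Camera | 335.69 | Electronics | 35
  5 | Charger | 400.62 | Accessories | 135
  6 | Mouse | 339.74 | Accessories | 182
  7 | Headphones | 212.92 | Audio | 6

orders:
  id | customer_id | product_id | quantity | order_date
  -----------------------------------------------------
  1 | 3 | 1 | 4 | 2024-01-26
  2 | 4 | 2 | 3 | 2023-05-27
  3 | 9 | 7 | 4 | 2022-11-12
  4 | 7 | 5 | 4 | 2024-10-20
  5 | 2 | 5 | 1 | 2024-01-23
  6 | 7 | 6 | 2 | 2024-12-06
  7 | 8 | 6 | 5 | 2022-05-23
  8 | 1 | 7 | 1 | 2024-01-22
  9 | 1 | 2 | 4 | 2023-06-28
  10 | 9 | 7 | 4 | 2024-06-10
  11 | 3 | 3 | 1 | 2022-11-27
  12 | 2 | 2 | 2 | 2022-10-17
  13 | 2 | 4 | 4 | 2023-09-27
SELECT name, stock FROM products ORDER BY stock ASC LIMIT 2

Execution result:
name | stock
Monitor | 0
Laptop | 2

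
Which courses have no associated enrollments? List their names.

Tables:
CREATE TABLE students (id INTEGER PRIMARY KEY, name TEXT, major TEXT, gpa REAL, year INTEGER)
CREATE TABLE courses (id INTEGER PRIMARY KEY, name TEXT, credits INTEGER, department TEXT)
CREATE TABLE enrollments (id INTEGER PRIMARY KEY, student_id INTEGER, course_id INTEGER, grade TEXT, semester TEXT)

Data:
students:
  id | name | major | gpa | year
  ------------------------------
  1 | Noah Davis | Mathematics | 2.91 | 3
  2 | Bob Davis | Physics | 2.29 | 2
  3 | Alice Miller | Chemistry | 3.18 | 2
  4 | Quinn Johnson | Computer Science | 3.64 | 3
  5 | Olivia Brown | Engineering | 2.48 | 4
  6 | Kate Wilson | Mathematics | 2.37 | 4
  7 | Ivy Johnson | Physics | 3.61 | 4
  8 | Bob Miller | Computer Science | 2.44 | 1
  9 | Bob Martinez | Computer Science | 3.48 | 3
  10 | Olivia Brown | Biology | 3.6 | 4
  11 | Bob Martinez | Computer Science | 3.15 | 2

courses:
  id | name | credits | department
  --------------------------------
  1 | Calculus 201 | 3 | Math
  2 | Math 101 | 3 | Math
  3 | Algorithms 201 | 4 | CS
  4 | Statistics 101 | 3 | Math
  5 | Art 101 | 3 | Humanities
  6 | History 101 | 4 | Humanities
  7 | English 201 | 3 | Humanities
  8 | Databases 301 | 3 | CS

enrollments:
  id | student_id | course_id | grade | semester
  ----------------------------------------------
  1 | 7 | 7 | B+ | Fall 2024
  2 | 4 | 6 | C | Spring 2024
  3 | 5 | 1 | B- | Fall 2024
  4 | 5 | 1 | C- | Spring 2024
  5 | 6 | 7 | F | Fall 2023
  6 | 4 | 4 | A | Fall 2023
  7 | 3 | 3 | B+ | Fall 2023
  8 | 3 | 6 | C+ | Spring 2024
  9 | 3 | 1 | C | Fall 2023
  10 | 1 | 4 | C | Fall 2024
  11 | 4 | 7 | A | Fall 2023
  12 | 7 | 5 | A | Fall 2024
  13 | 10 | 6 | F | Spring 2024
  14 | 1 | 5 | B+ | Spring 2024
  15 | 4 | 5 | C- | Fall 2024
SELECT p.name FROM courses p LEFT JOIN enrollments c ON c.course_id = p.id WHERE c.id IS NULL

Execution result:
name
Math 101
Databases 301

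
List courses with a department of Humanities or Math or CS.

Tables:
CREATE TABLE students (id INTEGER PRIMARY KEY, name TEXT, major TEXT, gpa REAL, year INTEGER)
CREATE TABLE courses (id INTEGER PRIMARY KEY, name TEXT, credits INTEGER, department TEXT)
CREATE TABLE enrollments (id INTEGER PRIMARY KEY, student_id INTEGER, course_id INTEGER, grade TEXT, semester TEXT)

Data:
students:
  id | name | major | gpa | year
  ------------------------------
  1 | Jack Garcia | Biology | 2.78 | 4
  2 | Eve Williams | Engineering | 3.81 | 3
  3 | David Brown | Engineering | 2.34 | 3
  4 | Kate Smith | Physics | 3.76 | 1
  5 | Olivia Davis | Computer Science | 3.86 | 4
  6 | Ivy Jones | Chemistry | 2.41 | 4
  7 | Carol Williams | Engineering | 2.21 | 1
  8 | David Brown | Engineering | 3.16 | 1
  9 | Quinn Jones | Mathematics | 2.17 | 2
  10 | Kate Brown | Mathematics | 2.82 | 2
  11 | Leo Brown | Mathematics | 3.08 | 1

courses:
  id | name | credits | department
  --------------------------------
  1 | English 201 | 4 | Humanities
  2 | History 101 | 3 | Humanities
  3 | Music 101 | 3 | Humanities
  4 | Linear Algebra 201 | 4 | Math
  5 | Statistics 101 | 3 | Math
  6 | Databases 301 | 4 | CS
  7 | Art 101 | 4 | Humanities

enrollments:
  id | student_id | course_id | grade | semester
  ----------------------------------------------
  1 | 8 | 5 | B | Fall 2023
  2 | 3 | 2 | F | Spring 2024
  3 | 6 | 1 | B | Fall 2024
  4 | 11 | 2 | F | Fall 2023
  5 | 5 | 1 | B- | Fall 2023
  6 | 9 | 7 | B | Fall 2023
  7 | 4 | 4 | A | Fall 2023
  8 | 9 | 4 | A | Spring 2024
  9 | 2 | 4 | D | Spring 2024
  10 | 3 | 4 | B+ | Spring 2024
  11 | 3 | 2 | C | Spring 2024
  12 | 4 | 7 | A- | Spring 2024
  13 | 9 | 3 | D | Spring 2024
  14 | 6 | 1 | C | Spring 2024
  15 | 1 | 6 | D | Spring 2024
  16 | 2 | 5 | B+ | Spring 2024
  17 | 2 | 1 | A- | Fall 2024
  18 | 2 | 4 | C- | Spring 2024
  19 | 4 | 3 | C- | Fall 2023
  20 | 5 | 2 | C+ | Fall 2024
SELECT name, department FROM courses WHERE department IN ('Humanities', 'Math', 'CS')

Execution result:
name | department
English 201 | Humanities
History 101 | Humanities
Music 101 | Humanities
Linear Algebra 201 | Math
Statistics 101 | Math
Databases 301 | CS
Art 101 | Humanities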